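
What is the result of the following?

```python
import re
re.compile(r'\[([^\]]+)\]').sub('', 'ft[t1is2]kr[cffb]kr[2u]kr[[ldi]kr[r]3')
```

'ftkrkrkrkr3'

Every occurrence is swapped for ''.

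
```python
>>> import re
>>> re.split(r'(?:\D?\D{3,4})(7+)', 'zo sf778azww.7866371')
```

['', '77', '8', '7', '866371']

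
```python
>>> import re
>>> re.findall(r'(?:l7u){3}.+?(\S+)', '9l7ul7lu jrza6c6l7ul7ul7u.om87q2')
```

['om87q2']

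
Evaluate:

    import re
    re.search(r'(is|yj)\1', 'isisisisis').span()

A backreference is literal: `\1` must see the identical characters the first group matched.
The match spans [0:4] → 'isis'.

(0, 4)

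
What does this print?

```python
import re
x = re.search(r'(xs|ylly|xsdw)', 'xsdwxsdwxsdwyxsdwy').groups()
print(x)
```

('xs',)

The match spans [0:2] → 'xs'.
Captured: group 1 = 'xs'.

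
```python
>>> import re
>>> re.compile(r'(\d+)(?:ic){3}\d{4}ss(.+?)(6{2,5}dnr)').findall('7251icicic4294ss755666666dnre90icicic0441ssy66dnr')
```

The pattern matches one or more of a digit (captured); then the literal 'ic' repeated 3 times, then exactly 4 of a digit, then the literal 'ss'; then one or more of any character (lazy) (captured); then 2 to 5 of the literal '6', then the literal 'dnr' (captured).
Lazy quantifiers expand one character at a time until the remainder of the pattern can match.
Scanning left to right: at [0:28] match '7251icicic4294ss755666666dnr', groups = ('7251', '7556', '66666dnr'); at [29:49] match '90icicic0441ssy66dnr', groups = ('90', 'y', '66dnr').
3 groups means each result is a tuple of 3 captured strings — 2 here.

[('7251', '7556', '66666dnr'), ('90', 'y', '66dnr')]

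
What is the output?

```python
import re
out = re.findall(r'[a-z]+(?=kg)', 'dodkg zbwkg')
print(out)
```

['dod', 'zbw']

Because the assertion is zero-width, the text it checks is not consumed and won't appear in the result.
Scanning left to right: at [0:3] → 'dod'; at [6:9] → 'zbw'.
No capturing groups, so `findall` returns the 2 full match strings.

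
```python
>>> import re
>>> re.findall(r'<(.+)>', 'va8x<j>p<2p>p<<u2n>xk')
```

['j>p<2p>p<<u2n']

Matches: at [4:19] match '<j>p<2p>p<<u2n>', group 1 = 'j>p<2p>p<<u2n'.
With a single group, `findall` returns only what that group captured — 1 item.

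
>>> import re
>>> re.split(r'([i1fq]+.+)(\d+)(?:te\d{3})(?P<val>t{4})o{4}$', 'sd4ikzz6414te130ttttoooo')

With a capturing group present, the delimiter's captured portion is kept in the result list.

['sd4', 'ikzz641', '4', 'tttt', '']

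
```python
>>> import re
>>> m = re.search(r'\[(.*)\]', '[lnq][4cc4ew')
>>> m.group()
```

'[lnq]'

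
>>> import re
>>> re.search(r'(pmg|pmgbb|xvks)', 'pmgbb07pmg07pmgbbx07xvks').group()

Alternation tries branches left to right and keeps the first one that lets the overall match succeed at that position.
`re.search` scans for the first position where the pattern succeeds.
The match spans [0:3] → 'pmg'.
Captured: group 1 = 'pmg'.

'pmg'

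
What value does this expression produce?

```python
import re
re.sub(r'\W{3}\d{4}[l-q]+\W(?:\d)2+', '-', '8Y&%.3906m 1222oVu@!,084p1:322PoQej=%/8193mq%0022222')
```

'8Y-oVu@!,084p1:322PoQej=%/8193mq%0022222'

Pattern: exactly 3 of a non-word character; then exactly 4 of a digit, then one or more of a character in [l-q], then a non-word character; then a digit (non-capturing group); then one or more of a literal '2'.
Matches: at [2:15] → '&%.3906m 1222'.
Every occurrence is swapped for '-'.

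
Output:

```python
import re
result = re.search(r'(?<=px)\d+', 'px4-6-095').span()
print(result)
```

(2, 3)

The lookaround is zero-width — it requires the adjacent text to match without consuming it, so the asserted text isn't part of the match.
The match spans [2:3] → '4'.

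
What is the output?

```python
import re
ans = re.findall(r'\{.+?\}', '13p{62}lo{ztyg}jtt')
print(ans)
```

['{62}', '{ztyg}']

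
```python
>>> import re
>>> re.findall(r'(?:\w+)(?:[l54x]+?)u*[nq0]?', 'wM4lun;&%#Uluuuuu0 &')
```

The pattern matches one or more of a word character (non-capturing group); then one or more of one of [l54x] (lazy) (non-capturing group); then zero or more of the literal 'u', then optionally one of [nq0].
Matches: at [0:6] → 'wM4lun'; at [10:18] → 'Uluuuuu0'.
No capturing groups, so `findall` returns the 2 full match strings.

['wM4lun', 'Uluuuuu0']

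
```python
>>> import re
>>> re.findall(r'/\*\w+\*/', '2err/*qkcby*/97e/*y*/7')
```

['/*qkcby*/', '/*y*/']

`findall` yields the raw match text (2 of them) because the pattern has no groups.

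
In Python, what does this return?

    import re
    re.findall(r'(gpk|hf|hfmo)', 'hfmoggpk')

['hf', 'gpk']

`|` is ordered: at each position the engine commits to the first alternative that works.
`findall` collects group 1 from each match (2 total).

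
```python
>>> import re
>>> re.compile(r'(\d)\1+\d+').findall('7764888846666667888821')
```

['7']

`\1` has to match the exact text group 1 already captured.
Walking the string: at [0:22] match '7764888846666667888821', group 1 = '7'.
`findall` collects group 1 from the one match (1 total).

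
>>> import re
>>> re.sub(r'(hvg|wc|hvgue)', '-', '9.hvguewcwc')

'9.-ue--'

The regex engine tests alternatives in the order written; an earlier branch that matches wins even if a later one would match more.
Each match is replaced by '-'.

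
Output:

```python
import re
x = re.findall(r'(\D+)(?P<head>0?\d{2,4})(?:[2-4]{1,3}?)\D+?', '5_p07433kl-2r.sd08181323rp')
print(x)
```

[('_p', '0743'), ('r.sd', '08181')]

The pattern matches one or more of a non-digit (captured); then optionally a literal '0', then 2 to 4 of a digit (captured as 'head'); then 1 to 3 of a character in [2-4] (lazy) (non-capturing group); then one or more of a non-digit (lazy).
`findall` packs the 2 group values into a tuple for every match.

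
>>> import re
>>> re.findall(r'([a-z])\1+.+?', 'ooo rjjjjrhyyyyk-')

After group 1 captures some text, `\1` only succeeds where that same text appears again.
Because there's exactly one group, `findall` drops the full match and keeps group 1 from each hit.

['o', 'j', 'y']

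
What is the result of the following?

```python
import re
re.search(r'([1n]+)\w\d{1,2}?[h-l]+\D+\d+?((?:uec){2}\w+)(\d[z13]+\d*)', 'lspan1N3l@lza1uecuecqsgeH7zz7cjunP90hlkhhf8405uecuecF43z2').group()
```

'n1N3l@lza1uecuecqsgeH7zz7cjunP90hlkhhf8405uecuecF43z2'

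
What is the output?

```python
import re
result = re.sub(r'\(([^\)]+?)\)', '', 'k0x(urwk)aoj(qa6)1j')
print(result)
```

Matches: at [3:9] → '(urwk)'; at [12:17] → '(qa6)'.
Every occurrence is swapped for ''.

k0xaoj1j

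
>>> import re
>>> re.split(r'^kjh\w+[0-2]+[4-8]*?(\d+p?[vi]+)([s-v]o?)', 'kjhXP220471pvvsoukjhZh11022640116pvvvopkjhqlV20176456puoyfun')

The pattern matches anchored at the start of the string; then the literal 'kj', then a literal 'h', then one or more of a word character; then one or more of a character in [0-2], then zero or more of a character in [4-8] (lazy); then one or more of a digit, then optionally the literal 'p', then one or more of one of [vi] (captured); then a character in [s-v], then optionally the literal 'o' (captured).
Matches to split on: at [0:38] → 'kjhXP220471pvvsoukjhZh11022640116pvvvo'.
The group in the pattern means `split` returns the separators' captures alongside the pieces.

['', '6pvv', 'vo', 'pkjhqlV20176456puoyfun']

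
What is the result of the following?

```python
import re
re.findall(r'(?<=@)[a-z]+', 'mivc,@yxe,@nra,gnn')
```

['yxe', 'nra']

Because the assertion is zero-width, the text it checks is not consumed and won't appear in the result.
Walking the string: at [6:9] → 'yxe'; at [11:14] → 'nra'.
No capturing groups, so `findall` returns the 2 full match strings.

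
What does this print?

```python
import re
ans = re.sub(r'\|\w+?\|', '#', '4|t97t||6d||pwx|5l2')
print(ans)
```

Matches: at [1:7] → '|t97t|'; at [7:11] → '|6d|'; at [11:16] → '|pwx|'.
Each match is replaced by '#'.

4###5l2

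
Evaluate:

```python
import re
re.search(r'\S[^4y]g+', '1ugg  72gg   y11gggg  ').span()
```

(0, 4)

The pattern matches a non-whitespace character, then any character except [4y]; then one or more of a literal 'g'.
The match spans [0:4] → '1ugg'.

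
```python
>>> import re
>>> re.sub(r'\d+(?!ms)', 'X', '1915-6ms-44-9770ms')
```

'X-6ms-X-X0ms'

Because the assertion is negative and zero-width, positions next to the forbidden text are skipped.
`sub` substitutes 'X' at each match site.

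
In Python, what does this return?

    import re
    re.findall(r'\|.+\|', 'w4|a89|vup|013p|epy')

['|a89|vup|013p|']

Matches: at [2:16] → '|a89|vup|013p|'.
With no groups in the pattern, `findall` gives back each whole match — 1 here.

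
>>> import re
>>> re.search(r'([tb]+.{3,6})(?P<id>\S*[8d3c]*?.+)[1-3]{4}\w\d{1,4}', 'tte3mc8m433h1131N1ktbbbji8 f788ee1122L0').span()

(0, 39)

The pattern matches one or more of one of [tb], then 3 to 6 of any character (captured); then zero or more of a non-whitespace character, then zero or more of one of [8d3c] (lazy), then one or more of any character (captured as 'id'); then exactly 4 of a character in [1-3], then a word character, then 1 to 4 of a digit.
`search` walks the string left to right and returns the first match it finds.
The match spans [0:39] → 'tte3mc8m433h1131N1ktbbbji8 f788ee1122L0'.
Captured: group 1 = 'tte3mc8m', group 2 = '433h1131N1ktbbbji8 f788ee'.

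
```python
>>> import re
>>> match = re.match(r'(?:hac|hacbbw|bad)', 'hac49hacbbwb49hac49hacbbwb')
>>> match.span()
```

(0, 3)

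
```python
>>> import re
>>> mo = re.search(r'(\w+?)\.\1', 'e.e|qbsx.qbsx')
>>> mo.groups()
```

('e',)

The match spans [0:3] → 'e.e'.
Captured: group 1 = 'e'.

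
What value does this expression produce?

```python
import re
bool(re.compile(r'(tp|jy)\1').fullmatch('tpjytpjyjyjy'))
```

For `fullmatch`, every character of the input must be accounted for by the pattern.
Here there's no way to consume every character, so the call returns None, and `bool(None)` is False.

False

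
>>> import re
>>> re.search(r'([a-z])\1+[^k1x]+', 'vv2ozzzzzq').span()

(0, 10)

The backreference `\1` re-matches whatever the first group consumed, character for character.
The match spans [0:10] → 'vv2ozzzzzq'.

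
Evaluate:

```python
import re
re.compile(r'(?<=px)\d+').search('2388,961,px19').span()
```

(11, 13)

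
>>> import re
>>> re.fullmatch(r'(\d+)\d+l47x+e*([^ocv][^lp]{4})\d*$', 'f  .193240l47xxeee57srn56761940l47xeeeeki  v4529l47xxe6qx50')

None

This matches one or more of a digit (captured); then one or more of a digit; then the literal 'l47', then one or more of the literal 'x', then zero or more of a literal 'e'; then any character except [ocv], then exactly 4 of any character except [lp] (captured); then zero or more of a digit; then anchored at the end.
`re.fullmatch` requires the pattern to consume the entire string.
Here the pattern can't cover the whole string, so the call returns None.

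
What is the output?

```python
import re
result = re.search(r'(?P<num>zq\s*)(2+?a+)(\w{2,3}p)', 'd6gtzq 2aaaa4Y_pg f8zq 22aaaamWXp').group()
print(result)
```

zq 2aaaa4Y_p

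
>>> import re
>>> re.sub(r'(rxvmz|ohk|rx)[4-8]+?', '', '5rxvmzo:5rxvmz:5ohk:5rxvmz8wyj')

Each match is replaced by ''.

'5rxvmzo:5rxvmz:5ohk:5wyj'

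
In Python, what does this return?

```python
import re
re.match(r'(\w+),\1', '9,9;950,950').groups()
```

The backreference `\1` re-matches whatever the first group consumed, character for character.
`re.match` won't scan ahead — the pattern has to work from the very first character.
The match spans [0:3] → '9,9'.
Captured: group 1 = '9'.

('9',)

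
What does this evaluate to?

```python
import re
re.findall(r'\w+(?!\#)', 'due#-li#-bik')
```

`(?!…)`/`(?<!…)` only lets a position through if the neighbouring text does NOT match; no characters are consumed.
With no groups in the pattern, `findall` gives back each whole match — 3 here.

['du', 'l', 'bik']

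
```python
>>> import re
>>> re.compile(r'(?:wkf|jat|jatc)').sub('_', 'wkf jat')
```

'_ _'

Each match is replaced by '_'.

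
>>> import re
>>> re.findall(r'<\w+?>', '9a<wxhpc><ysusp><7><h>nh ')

['<wxhpc>', '<ysusp>', '<7>', '<h>']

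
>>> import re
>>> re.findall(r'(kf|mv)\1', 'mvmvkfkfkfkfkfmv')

['mv', 'kf', 'kf']

`\1` is not a pattern — it's the concrete string captured by group 1, re-applied verbatim.
With a single group, `findall` returns only what that group captured — 3 items.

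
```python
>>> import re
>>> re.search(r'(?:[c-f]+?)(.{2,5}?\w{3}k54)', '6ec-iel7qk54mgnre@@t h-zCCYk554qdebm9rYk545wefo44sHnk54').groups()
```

('c-iel7qk54',)

This matches one or more of a character in [c-f] (lazy) (non-capturing group); then 2 to 5 of any character (lazy), then exactly 3 of a word character, then the literal 'k54' (captured).
Unlike `match`, `search` isn't anchored — it looks for the pattern anywhere in the string.
The match spans [1:12] → 'ec-iel7qk54'.
Captured: group 1 = 'c-iel7qk54'.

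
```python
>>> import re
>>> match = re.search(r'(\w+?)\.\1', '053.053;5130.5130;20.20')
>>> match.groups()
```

('053',)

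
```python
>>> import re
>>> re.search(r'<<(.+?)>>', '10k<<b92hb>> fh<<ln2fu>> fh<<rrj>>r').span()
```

(3, 12)

The match spans [3:12] → '<<b92hb>>'.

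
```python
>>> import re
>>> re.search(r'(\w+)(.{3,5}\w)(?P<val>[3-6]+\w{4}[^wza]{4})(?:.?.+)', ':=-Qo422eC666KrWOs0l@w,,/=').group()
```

'Qo422eC666KrWOs0l@w,,/='

Pattern: one or more of a word character (captured); then 3 to 5 of any character, then a word character (captured); then one or more of a character in [3-6], then exactly 4 of a word character, then exactly 4 of any character except [wza] (captured as 'val'); then optionally any character, then one or more of any character (non-capturing group).
`search` walks the string left to right and returns the first match it finds.
The match spans [3:26] → 'Qo422eC666KrWOs0l@w,,/='.
Captured: group 1 = 'Qo422', group 2 = 'eC66', group 3 = '6KrWOs0l@'.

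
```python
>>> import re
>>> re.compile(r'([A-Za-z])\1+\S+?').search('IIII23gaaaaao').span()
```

(0, 5)

A backreference is literal: `\1` must see the identical characters the first group matched.
`re.search` scans for the first position where the pattern succeeds.
The match spans [0:5] → 'IIII2'.
Captured: group 1 = 'I'.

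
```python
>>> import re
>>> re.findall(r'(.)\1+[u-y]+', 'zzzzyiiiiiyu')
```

The backreference `\1` re-matches whatever the first group consumed, character for character.
Walking the string: at [0:5] match 'zzzzy', group 1 = 'z'; at [5:12] match 'iiiiiyu', group 1 = 'i'.
Because there's exactly one group, `findall` drops the full match and keeps group 1 from each hit.

['z', 'i']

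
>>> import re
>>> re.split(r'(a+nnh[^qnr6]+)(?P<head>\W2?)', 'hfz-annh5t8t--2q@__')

['hfz-', 'annh5t8t-', '-2', 'q@__']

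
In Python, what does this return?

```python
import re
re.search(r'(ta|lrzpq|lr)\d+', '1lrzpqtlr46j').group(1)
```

'lr'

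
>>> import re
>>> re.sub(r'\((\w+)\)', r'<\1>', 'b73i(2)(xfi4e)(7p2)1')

'b73i<2><xfi4e><7p2>1'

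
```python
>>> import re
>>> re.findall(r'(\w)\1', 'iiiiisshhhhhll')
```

After group 1 captures some text, `\1` only succeeds where that same text appears again.
Walking the string: at [0:2] match 'ii', group 1 = 'i'; at [2:4] match 'ii', group 1 = 'i'; at [5:7] match 'ss', group 1 = 's'; at [7:9] match 'hh', group 1 = 'h'; at [9:11] match 'hh', group 1 = 'h'; ….
One capturing group, so `findall` returns just the captured substring from each match — 6 in all.

['i', 'i', 's', 'h', 'h', 'l']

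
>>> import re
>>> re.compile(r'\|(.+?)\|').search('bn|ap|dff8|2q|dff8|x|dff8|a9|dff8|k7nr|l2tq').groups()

('ap',)

Because the quantifier is non-greedy, it stops expanding at the earliest point where the rest of the pattern can succeed.
Unlike `match`, `search` isn't anchored — it looks for the pattern anywhere in the string.
The match spans [2:6] → '|ap|'.
Captured: group 1 = 'ap'.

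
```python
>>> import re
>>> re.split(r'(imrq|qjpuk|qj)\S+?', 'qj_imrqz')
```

['', 'qj', '', 'imrq', '']

The group in the pattern means `split` returns the separators' captures alongside the pieces.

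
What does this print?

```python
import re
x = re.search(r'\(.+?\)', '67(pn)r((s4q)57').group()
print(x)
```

Because the quantifier is non-greedy, it stops expanding at the earliest point where the rest of the pattern can succeed.
The match spans [2:6] → '(pn)'.

(pn)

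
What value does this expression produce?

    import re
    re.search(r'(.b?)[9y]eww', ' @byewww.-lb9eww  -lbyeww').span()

Pattern: any character, then optionally a literal 'b' (captured); then one of [9y], then the literal 'eww'.
The match spans [1:7] → '@byeww'.

(1, 7)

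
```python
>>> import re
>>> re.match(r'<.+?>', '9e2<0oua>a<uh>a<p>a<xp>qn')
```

With `match`, the pattern is implicitly anchored at the beginning.
Here the pattern fails at index 0, so the call returns None.

None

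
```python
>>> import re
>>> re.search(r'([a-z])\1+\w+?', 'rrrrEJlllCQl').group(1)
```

'r'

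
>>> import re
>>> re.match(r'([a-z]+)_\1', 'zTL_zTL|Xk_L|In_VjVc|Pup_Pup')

None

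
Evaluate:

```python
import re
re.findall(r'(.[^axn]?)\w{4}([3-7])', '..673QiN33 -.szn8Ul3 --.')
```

[('67', '3'), ('sz', '3')]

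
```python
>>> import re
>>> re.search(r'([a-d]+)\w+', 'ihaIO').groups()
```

('a',)

The match spans [2:5] → 'aIO'.
Captured: group 1 = 'a'.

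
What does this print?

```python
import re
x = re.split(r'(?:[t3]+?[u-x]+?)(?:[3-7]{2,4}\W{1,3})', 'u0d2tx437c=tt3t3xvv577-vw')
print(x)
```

['u0d2tx437c=', 'vw']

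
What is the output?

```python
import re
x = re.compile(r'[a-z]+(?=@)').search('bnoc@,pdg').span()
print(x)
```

The `(?=…)`/`(?<=…)` assertion just peeks at neighbouring text; it doesn't advance the match position.
The match spans [0:4] → 'bnoc'.

(0, 4)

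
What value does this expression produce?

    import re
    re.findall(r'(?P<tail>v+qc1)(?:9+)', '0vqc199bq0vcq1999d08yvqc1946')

['vqc1', 'vqc1']

Pattern: one or more of the literal 'v', then the literal 'qc1' (captured as 'tail'); then one or more of a literal '9' (non-capturing group).
Matches: at [1:7] match 'vqc199', group 1 = 'vqc1'; at [21:26] match 'vqc19', group 1 = 'vqc1'.
With a single group, `findall` returns only what that group captured — 2 items.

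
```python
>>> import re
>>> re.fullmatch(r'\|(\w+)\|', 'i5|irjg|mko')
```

None

`re.fullmatch` is like wrapping the pattern in `^…$` (in single-line mode).
Here the pattern can't cover the whole string, so the call returns None.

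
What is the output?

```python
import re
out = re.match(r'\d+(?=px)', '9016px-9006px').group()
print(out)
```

The positive lookaround only admits positions where the adjacent text matches; those characters stay outside the span.
`re.match` won't scan ahead — the pattern has to work from the very first character.
The match spans [0:4] → '9016'.

9016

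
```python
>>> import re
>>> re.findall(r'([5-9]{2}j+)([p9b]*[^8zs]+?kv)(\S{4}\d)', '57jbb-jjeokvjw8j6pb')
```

The pattern matches exactly 2 of a character in [5-9], then one or more of the literal 'j' (captured); then zero or more of one of [p9b], then one or more of any character except [8zs] (lazy), then the literal 'kv' (captured); then exactly 4 of a non-whitespace character, then a digit (captured).
Scanning left to right: at [0:17] match '57jbb-jjeokvjw8j6', groups = ('57j', 'bb-jjeokv', 'jw8j6').
3 groups means the one result is a tuple of 3 captured strings — 1 here.

[('57j', 'bb-jjeokv', 'jw8j6')]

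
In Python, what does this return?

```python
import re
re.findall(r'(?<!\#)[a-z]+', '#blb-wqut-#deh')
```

Because the assertion is negative and zero-width, positions next to the forbidden text are skipped.
Since nothing is captured, `findall` lists the 3 matched substrings directly.

['lb', 'wqut', 'eh']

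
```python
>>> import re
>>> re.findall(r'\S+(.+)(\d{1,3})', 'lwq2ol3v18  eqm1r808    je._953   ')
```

The pattern matches one or more of a non-whitespace character; then one or more of any character (captured); then 1 to 3 of a digit (captured).
Scanning left to right: at [0:31] match 'lwq2ol3v18  eqm1r808    je._953', groups = ('  eqm1r808    je._95', '3').
`findall` packs the 2 group values into a tuple for every match.

[('  eqm1r808    je._95', '3')]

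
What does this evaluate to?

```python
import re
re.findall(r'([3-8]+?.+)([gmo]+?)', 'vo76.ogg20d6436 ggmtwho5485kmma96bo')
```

[('76.ogg20d6436 ggmtwho5485kmma96b', 'o')]

Pattern: one or more of a character in [3-8] (lazy), then one or more of any character (captured); then one or more of one of [gmo] (lazy) (captured).
Scanning left to right: at [2:35] match '76.ogg20d6436 ggmtwho5485kmma96bo', groups = ('76.ogg20d6436 ggmtwho5485kmma96b', 'o').
`findall` packs the 2 group values into a tuple for every match.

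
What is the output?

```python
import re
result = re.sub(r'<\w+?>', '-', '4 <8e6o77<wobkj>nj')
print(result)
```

Matches: at [9:16] → '<wobkj>'.
`sub` substitutes '-' at each match site.

4 <8e6o77-nj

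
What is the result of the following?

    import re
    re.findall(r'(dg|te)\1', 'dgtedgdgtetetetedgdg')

`\1` is not a pattern — it's the concrete string captured by group 1, re-applied verbatim.
Matches: at [4:8] match 'dgdg', group 1 = 'dg'; at [8:12] match 'tete', group 1 = 'te'; at [12:16] match 'tete', group 1 = 'te'; at [16:20] match 'dgdg', group 1 = 'dg'.
One capturing group, so `findall` returns just the captured substring from each match — 4 in all.

['dg', 'te', 'te', 'dg']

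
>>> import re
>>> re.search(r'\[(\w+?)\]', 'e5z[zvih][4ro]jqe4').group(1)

'zvih'

The match spans [3:9] → '[zvih]'.
Captured: group 1 = 'zvih'.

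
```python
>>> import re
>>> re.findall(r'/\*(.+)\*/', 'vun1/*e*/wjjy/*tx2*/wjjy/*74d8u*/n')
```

Because there's exactly one group, `findall` drops the full match and keeps group 1 from the one hit.

['e*/wjjy/*tx2*/wjjy/*74d8u']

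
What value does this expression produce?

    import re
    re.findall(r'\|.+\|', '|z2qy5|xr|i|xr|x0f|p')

Matches: at [0:19] → '|z2qy5|xr|i|xr|x0f|'.
No capturing groups, so `findall` returns the 1 full match string.

['|z2qy5|xr|i|xr|x0f|']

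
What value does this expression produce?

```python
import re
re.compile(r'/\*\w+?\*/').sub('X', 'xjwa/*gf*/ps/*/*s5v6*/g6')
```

'xjwaXps/*Xg6'

Matches: at [4:10] → '/*gf*/'; at [14:22] → '/*s5v6*/'.
Every occurrence is swapped for 'X'.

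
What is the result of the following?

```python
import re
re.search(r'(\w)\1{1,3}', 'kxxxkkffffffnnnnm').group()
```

After group 1 captures some text, `\1` only succeeds where that same text appears again.
`search` walks the string left to right and returns the first match it finds.
The match spans [1:4] → 'xxx'.
Captured: group 1 = 'x'.

'xxx'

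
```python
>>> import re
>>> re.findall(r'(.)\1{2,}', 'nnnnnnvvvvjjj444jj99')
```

['n', 'v', 'j', '4']

A backreference is literal: `\1` must see the identical characters the first group matched.
`findall` collects group 1 from each match (4 total).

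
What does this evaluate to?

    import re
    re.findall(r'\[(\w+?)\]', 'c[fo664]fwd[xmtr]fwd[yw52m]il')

Scanning left to right: at [1:8] match '[fo664]', group 1 = 'fo664'; at [11:17] match '[xmtr]', group 1 = 'xmtr'; at [20:27] match '[yw52m]', group 1 = 'yw52m'.
`findall` collects group 1 from each match (3 total).

['fo664', 'xmtr', 'yw52m']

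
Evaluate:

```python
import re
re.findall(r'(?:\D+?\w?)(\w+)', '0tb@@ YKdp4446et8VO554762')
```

['b', 'Kdp4446et8VO554762']

This matches one or more of a non-digit (lazy), then optionally a word character (non-capturing group); then one or more of a word character (captured).
Scanning left to right: at [1:3] match 'tb', group 1 = 'b'; at [3:25] match '@@ YKdp4446et8VO554762', group 1 = 'Kdp4446et8VO554762'.
With a single group, `findall` returns only what that group captured — 2 items.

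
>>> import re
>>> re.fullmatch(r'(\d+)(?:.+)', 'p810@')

None

This matches one or more of a digit (captured); then one or more of any character (non-capturing group).
`re.fullmatch` requires the pattern to consume the entire string.
Here there's no way to consume every character, so the call returns None.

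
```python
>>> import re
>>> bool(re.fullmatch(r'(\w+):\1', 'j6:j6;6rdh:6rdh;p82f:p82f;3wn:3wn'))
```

False

`fullmatch` succeeds only if the pattern covers the string from start to end.
Here there's no way to consume every character, so the call returns None, and `bool(None)` is False.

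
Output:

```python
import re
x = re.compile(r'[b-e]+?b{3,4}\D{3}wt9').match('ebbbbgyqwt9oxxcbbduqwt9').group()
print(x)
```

`re.match` won't scan ahead — the pattern has to work from the very first character.
The match spans [0:11] → 'ebbbbgyqwt9'.

ebbbbgyqwt9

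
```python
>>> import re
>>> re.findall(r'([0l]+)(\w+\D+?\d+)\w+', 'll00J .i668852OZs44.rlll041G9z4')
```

[('ll00', 'J .i668852'), ('lll0', '41G9')]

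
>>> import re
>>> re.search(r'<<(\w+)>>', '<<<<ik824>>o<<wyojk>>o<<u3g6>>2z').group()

'<<ik824>>'

`re.search` scans for the first position where the pattern succeeds.
The match spans [2:11] → '<<ik824>>'.
Captured: group 1 = 'ik824'.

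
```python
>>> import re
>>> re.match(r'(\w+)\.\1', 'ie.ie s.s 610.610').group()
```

A backreference is literal: `\1` must see the identical characters the first group matched.
`re.match` won't scan ahead — the pattern has to work from the very first character.
The match spans [0:5] → 'ie.ie'.
Captured: group 1 = 'ie'.

'ie.ie'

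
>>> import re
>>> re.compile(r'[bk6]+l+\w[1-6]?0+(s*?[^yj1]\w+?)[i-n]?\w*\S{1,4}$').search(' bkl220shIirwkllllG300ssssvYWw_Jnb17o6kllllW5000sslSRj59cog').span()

(1, 59)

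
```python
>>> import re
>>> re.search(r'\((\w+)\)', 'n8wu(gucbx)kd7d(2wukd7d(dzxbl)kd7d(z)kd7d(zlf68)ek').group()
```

'(gucbx)'

The match spans [4:11] → '(gucbx)'.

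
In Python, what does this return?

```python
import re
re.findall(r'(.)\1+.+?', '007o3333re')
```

['0', '3']

`\1` has to match the exact text group 1 already captured.
Scanning left to right: at [0:3] match '007', group 1 = '0'; at [4:9] match '3333r', group 1 = '3'.
With a single group, `findall` returns only what that group captured — 2 items.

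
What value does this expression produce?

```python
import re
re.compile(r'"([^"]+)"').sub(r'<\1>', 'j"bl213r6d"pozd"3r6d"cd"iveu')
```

'j<bl213r6d>pozd<3r6d>cd"iveu'

`\1` in the replacement pulls in group 1's text for each match.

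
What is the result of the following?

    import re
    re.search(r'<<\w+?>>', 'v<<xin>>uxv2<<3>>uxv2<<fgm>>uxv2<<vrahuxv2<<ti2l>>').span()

Unlike `match`, `search` isn't anchored — it looks for the pattern anywhere in the string.
The match spans [1:8] → '<<xin>>'.

(1, 8)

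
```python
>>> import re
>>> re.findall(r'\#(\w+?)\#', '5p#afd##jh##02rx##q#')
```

['afd', 'jh', '02rx', 'q']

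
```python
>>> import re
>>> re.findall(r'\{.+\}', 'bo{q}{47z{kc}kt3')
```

`findall` yields the raw match text (1 of them) because the pattern has no groups.

['{q}{47z{kc}']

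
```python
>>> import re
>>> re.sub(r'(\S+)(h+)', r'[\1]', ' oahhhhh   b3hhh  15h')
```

' [oahhhh]   [b3hh]  [15]'

The pattern matches one or more of a non-whitespace character (captured); then one or more of a literal 'h' (captured).
The replacement refers to a captured group, so each match is rewritten using its own captured text.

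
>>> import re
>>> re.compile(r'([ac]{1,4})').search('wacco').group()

Pattern: 1 to 4 of one of [ac] (captured).
The match spans [1:4] → 'acc'.

'acc'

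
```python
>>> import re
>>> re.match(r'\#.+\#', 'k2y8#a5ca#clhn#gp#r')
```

None

`re.match` won't scan ahead — the pattern has to work from the very first character.
Here the string doesn't start with a match, so the call returns None.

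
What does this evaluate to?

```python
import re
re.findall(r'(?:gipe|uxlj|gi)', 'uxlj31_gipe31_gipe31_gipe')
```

['uxlj', 'gipe', 'gipe', 'gipe']

Alternation tries branches left to right and keeps the first one that lets the overall match succeed at that position.
No capturing groups, so `findall` returns the 4 full match strings.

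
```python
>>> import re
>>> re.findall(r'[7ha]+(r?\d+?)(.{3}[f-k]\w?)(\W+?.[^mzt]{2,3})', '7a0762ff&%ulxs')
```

[('0', '762ff', '&%ulx')]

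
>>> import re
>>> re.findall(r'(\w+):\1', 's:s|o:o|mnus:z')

['s', 'o']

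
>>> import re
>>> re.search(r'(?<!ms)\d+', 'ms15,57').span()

The negative lookaround is zero-width — it rules out positions where the adjacent text would match, without consuming anything.
`re.search` tries every starting position until one works.
The match spans [3:4] → '5'.

(3, 4)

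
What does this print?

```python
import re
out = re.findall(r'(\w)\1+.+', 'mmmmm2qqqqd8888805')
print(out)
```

The backreference `\1` re-matches whatever the first group consumed, character for character.
Walking the string: at [0:18] match 'mmmmm2qqqqd8888805', group 1 = 'm'.
Because there's exactly one group, `findall` drops the full match and keeps group 1 from the one hit.

['m']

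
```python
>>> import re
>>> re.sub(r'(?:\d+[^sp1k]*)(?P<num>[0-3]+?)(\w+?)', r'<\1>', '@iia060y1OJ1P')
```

'@iia<1>J1P'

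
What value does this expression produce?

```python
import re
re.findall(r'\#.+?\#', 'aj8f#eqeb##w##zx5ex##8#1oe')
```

With no groups in the pattern, `findall` gives back each whole match — 4 here.

['#eqeb#', '#w#', '#zx5ex#', '#8#']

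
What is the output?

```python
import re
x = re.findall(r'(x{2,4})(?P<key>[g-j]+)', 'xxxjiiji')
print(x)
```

[('xxx', 'jiiji')]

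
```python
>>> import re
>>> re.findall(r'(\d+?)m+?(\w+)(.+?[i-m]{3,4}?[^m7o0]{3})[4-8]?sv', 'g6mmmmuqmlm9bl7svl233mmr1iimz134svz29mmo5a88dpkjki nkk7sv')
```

[('6', 'mmmuqmlm9bl7svl233mmr', '1iimz13')]

Pattern: one or more of a digit (lazy) (captured); then one or more of a literal 'm' (lazy); then one or more of a word character (captured); then one or more of any character (lazy), then 3 to 4 of a character in [i-m] (lazy), then exactly 3 of any character except [m7o0] (captured); then optionally a character in [4-8], then the literal 'sv'.
With the lazy modifier that quantifier settles for the fewest repetitions that let the rest of the pattern succeed (the atoms after it are unaffected and can still be greedy).
Scanning left to right: at [1:34] match '6mmmmuqmlm9bl7svl233mmr1iimz134sv', groups = ('6', 'mmmuqmlm9bl7svl233mmr', '1iimz13').
Multiple groups make `findall` return tuples — one 3-tuple for the one match.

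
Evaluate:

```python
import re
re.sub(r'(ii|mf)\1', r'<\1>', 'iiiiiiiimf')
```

`\1` has to match the exact text group 1 already captured.
`\1` in the replacement pulls in group 1's text for each match.

'<ii><ii>mf'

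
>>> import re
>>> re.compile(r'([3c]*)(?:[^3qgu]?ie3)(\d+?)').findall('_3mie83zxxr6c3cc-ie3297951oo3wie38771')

A `+?`/`*?`/`{m,n}?` starts at its minimum and grows only as far as needed for what follows to match.
With 2 capturing groups, `findall` returns a 2-tuple per match.

[('c3cc', '2'), ('3', '8')]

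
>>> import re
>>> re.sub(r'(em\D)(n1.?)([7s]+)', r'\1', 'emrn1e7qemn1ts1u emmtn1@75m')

`\1` in the replacement pulls in group 1's text for each match.

'emrqemn1ts1u emmtn1@75m'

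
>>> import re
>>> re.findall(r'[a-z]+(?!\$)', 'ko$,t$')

The negative lookahead/lookbehind blocks any match where the forbidden context is present.
Since nothing is captured, `findall` lists the 1 matched substring directly.

['k']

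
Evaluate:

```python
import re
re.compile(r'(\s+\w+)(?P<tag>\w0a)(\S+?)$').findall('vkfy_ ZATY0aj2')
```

The pattern matches one or more of whitespace, then one or more of a word character (captured); then a word character, then the literal '0a' (captured as 'tag'); then one or more of a non-whitespace character (lazy) (captured); then anchored at the end.
Multiple groups make `findall` return tuples — one 3-tuple for the one match.

[(' ZAT', 'Y0a', 'j2')]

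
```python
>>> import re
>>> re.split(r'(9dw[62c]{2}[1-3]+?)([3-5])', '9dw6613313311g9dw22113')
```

['', '9dw661', '3', '313311g', '9dw2211', '3', '']

Lazy quantifiers expand one character at a time until the remainder of the pattern can match.
The group in the pattern means `split` returns the separators' captures alongside the pieces.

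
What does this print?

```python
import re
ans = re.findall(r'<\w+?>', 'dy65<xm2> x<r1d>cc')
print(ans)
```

['<xm2>', '<r1d>']

Matches: at [4:9] → '<xm2>'; at [11:16] → '<r1d>'.
With no groups in the pattern, `findall` gives back each whole match — 2 here.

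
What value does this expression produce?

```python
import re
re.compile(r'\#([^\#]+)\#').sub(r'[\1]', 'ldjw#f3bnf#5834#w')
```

Matches: at [4:11] → '#f3bnf#'.
Each match is replaced using the text its own group 1 captured.

'ldjw[f3bnf]5834#w'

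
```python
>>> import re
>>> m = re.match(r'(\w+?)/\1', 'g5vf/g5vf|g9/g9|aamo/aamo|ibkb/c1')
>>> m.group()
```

`match` is anchored at position 0; if the pattern doesn't fit there, it returns None.
The match spans [0:9] → 'g5vf/g5vf'.

'g5vf/g5vf'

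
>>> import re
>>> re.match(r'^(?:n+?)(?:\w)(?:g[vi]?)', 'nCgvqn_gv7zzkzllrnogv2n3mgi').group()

The pattern matches anchored at the start of the string; then one or more of a literal 'n' (lazy) (non-capturing group); then a word character (non-capturing group); then the literal 'g', then optionally one of [vi] (non-capturing group).
`match` is anchored at position 0; if the pattern doesn't fit there, it returns None.
The match spans [0:4] → 'nCgv'.

'nCgv'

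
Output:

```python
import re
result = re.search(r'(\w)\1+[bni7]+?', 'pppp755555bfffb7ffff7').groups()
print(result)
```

('p',)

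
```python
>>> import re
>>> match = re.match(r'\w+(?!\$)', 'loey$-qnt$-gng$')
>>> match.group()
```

'loe'

The negative lookahead/lookbehind blocks any match where the forbidden context is present.
`re.match` only tries the pattern at the start of the string.
The match spans [0:3] → 'loe'.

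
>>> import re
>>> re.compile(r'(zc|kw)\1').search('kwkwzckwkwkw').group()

'kwkw'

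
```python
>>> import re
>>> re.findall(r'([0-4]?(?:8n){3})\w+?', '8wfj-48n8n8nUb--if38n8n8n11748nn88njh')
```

Because there's exactly one group, `findall` drops the full match and keeps group 1 from each hit.

['48n8n8n', '38n8n8n']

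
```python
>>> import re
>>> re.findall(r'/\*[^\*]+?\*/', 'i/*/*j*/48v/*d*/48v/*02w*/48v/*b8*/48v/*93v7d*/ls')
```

No capturing groups, so `findall` returns the 5 full match strings.

['/*j*/', '/*d*/', '/*02w*/', '/*b8*/', '/*93v7d*/']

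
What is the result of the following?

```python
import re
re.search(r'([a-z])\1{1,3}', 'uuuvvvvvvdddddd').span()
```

(0, 3)

A backreference is literal: `\1` must see the identical characters the first group matched.
`re.search` tries every starting position until one works.
The match spans [0:3] → 'uuu'.
Captured: group 1 = 'u'.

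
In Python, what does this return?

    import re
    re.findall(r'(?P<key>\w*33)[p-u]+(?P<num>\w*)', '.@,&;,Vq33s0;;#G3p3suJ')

The pattern matches zero or more of a word character, then the literal '33' (captured as 'key'); then one or more of a character in [p-u]; then zero or more of a word character (captured as 'num').
Matches: at [6:12] match 'Vq33s0', groups = ('Vq33', '0').
`findall` packs the 2 group values into a tuple for every match.

[('Vq33', '0')]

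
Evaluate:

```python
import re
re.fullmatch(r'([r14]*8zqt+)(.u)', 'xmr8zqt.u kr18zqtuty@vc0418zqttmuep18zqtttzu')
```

This matches zero or more of one of [r14], then the literal '8zq', then one or more of the literal 't' (captured); then any character, then the literal 'u' (captured).
`re.fullmatch` is like wrapping the pattern in `^…$` (in single-line mode).
Here there's no way to consume every character, so the call returns None.

None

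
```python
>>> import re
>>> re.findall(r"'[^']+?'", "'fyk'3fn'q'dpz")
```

["'fyk'", "'q'"]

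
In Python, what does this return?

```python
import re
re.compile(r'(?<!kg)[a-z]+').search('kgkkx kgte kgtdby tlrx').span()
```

The negative lookaround is zero-width — it rules out positions where the adjacent text would match, without consuming anything.
The match spans [0:5] → 'kgkkx'.

(0, 5)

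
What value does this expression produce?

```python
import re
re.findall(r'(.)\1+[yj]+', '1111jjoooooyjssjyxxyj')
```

After group 1 captures some text, `\1` only succeeds where that same text appears again.
Because there's exactly one group, `findall` drops the full match and keeps group 1 from each hit.

['1', 'o', 's', 'x']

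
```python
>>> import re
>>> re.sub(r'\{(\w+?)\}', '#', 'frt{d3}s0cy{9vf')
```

'frt#s0cy{9vf'

Matches: at [3:7] → '{d3}'.
Each match is replaced by '#'.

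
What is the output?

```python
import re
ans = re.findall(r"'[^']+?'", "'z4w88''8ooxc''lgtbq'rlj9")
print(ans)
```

["'z4w88'", "'8ooxc'", "'lgtbq'"]

Scanning left to right: at [0:7] → "'z4w88'"; at [7:14] → "'8ooxc'"; at [14:21] → "'lgtbq'".
`findall` yields the raw match text (3 of them) because the pattern has no groups.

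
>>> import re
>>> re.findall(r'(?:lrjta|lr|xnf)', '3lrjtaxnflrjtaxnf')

['lrjta', 'xnf', 'lrjta', 'xnf']

The regex engine tests alternatives in the order written; an earlier branch that matches wins even if a later one would match more.
Walking the string: at [1:6] → 'lrjta'; at [6:9] → 'xnf'; at [9:14] → 'lrjta'; at [14:17] → 'xnf'.
Since nothing is captured, `findall` lists the 4 matched substrings directly.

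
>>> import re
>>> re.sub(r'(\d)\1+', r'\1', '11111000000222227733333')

`\1` is not a pattern — it's the concrete string captured by group 1, re-applied verbatim.
Matches: at [0:5] → '11111'; at [5:11] → '000000'; at [11:16] → '22222'; at [16:18] → '77'; at [18:23] → '33333'.
The replacement refers to a captured group, so each match is rewritten using its own captured text.

'10273'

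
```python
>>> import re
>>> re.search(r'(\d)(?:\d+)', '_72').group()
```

'72'

Pattern: a digit (captured); then one or more of a digit (non-capturing group).
Unlike `match`, `search` isn't anchored — it looks for the pattern anywhere in the string.
The match spans [1:3] → '72'.
Captured: group 1 = '7'.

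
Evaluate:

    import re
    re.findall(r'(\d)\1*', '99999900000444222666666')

['9', '0', '4', '2', '6']

The backreference `\1` re-matches whatever the first group consumed, character for character.
Matches: at [0:6] match '999999', group 1 = '9'; at [6:11] match '00000', group 1 = '0'; at [11:14] match '444', group 1 = '4'; at [14:17] match '222', group 1 = '2'; at [17:23] match '666666', group 1 = '6'.
One capturing group, so `findall` returns just the captured substring from each match — 5 in all.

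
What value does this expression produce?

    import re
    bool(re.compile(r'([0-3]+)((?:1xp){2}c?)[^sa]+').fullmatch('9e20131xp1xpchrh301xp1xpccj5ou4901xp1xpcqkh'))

False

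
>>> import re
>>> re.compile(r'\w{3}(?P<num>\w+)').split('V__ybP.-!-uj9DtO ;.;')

With a capturing group present, the delimiter's captured portion is kept in the result list.

['', 'ybP', '.-!-', 'DtO', ' ;.;']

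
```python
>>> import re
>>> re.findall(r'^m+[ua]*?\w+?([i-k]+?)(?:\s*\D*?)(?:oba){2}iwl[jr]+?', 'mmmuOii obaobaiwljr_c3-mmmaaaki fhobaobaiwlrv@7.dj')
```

Pattern: anchored at the start of the string; then one or more of a literal 'm', then zero or more of one of [ua] (lazy), then one or more of a word character (lazy); then one or more of a character in [i-k] (lazy) (captured); then zero or more of whitespace, then zero or more of a non-digit (lazy) (non-capturing group); then the literal 'oba' repeated 2 times, then the literal 'iwl', then one or more of one of [jr] (lazy).
One capturing group, so `findall` returns just the captured substring from the one match — 1 in all.

['i']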